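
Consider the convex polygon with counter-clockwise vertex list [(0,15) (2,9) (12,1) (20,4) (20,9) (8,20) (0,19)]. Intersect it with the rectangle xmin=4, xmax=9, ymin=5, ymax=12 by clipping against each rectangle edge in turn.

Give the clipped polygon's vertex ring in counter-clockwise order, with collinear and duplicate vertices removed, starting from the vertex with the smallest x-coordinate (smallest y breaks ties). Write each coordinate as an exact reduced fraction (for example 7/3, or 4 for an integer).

Clipped polygon: [(4,37/5) (7,5) (9,5) (9,12) (4,12)]

1. After x ≥ 4: [(4,37/5) (12,1) (20,4) (20,9) (8,20) (4,39/2)]
2. After x ≤ 9: [(4,37/5) (9,17/5) (9,229/12) (8,20) (4,39/2)]
3. After y ≥ 5: [(4,37/5) (7,5) (9,5) (9,229/12) (8,20) (4,39/2)]
4. After y ≤ 12: [(4,12) (4,37/5) (7,5) (9,5) (9,12)]
5. Canonical ring: [(4,37/5) (7,5) (9,5) (9,12) (4,12)]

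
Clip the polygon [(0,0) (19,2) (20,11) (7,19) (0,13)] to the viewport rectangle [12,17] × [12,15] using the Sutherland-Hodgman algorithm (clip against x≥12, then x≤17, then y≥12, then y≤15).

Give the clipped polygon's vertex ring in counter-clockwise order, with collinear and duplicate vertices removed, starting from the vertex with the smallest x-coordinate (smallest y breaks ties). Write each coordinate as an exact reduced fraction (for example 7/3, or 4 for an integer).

Clipped polygon: [(12,12) (17,12) (17,167/13) (27/2,15) (12,15)]

1. After x ≥ 12: [(12,24/19) (19,2) (20,11) (12,207/13)]
2. After x ≤ 17: [(12,24/19) (17,34/19) (17,167/13) (12,207/13)]
3. After y ≥ 12: [(12,12) (17,12) (17,167/13) (12,207/13)]
4. After y ≤ 15: [(12,15) (12,12) (17,12) (17,167/13) (27/2,15)]
5. Canonical ring: [(12,12) (17,12) (17,167/13) (27/2,15) (12,15)]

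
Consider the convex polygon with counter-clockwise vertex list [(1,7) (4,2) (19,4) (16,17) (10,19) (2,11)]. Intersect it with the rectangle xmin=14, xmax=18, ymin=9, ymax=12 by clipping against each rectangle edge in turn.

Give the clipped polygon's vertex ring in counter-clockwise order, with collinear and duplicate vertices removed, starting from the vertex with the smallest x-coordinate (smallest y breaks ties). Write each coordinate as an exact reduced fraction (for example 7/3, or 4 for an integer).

Clipped polygon: [(14,9) (232/13,9) (223/13,12) (14,12)]

1. After x ≥ 14: [(14,10/3) (19,4) (16,17) (14,53/3)]
2. After x ≤ 18: [(14,10/3) (18,58/15) (18,25/3) (16,17) (14,53/3)]
3. After y ≥ 9: [(14,9) (232/13,9) (16,17) (14,53/3)]
4. After y ≤ 12: [(14,12) (14,9) (232/13,9) (223/13,12)]
5. Canonical ring: [(14,9) (232/13,9) (223/13,12) (14,12)]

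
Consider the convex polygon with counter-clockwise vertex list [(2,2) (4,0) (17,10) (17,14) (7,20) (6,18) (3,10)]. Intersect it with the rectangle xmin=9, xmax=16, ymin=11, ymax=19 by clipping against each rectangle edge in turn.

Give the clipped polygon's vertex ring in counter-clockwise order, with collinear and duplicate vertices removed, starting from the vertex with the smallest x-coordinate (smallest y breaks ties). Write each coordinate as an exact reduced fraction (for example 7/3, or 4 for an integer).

1. After x ≥ 9: [(9,50/13) (17,10) (17,14) (9,94/5)]
2. After x ≤ 16: [(9,50/13) (16,120/13) (16,73/5) (9,94/5)]
3. After y ≥ 11: [(9,11) (16,11) (16,73/5) (9,94/5)]
4. After y ≤ 19: [(9,11) (16,11) (16,73/5) (9,94/5)]
5. Canonical ring: [(9,11) (16,11) (16,73/5) (9,94/5)]

Clipped polygon: [(9,11) (16,11) (16,73/5) (9,94/5)]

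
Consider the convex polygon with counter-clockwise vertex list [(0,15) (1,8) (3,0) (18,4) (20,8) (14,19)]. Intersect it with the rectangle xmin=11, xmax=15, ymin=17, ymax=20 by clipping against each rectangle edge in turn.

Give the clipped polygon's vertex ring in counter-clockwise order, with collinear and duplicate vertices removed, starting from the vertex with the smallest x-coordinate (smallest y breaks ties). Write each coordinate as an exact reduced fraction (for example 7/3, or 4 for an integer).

Clipped polygon: [(11,17) (15,17) (15,103/6) (14,19) (11,127/7)]

1. After x ≥ 11: [(11,127/7) (11,32/15) (18,4) (20,8) (14,19)]
2. After x ≤ 15: [(11,127/7) (11,32/15) (15,16/5) (15,103/6) (14,19)]
3. After y ≥ 17: [(11,127/7) (11,17) (15,17) (15,103/6) (14,19)]
4. After y ≤ 20: [(11,127/7) (11,17) (15,17) (15,103/6) (14,19)]
5. Canonical ring: [(11,17) (15,17) (15,103/6) (14,19) (11,127/7)]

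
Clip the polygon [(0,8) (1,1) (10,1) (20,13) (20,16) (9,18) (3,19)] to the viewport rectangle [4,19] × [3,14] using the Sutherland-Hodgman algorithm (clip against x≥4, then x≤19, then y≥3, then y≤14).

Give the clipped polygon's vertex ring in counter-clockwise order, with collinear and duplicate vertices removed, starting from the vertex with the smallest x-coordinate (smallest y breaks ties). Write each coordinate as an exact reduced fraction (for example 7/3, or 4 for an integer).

1. After x ≥ 4: [(4,1) (10,1) (20,13) (20,16) (9,18) (4,113/6)]
2. After x ≤ 19: [(4,1) (10,1) (19,59/5) (19,178/11) (9,18) (4,113/6)]
3. After y ≥ 3: [(4,3) (35/3,3) (19,59/5) (19,178/11) (9,18) (4,113/6)]
4. After y ≤ 14: [(4,14) (4,3) (35/3,3) (19,59/5) (19,14)]
5. Canonical ring: [(4,3) (35/3,3) (19,59/5) (19,14) (4,14)]

Clipped polygon: [(4,3) (35/3,3) (19,59/5) (19,14) (4,14)]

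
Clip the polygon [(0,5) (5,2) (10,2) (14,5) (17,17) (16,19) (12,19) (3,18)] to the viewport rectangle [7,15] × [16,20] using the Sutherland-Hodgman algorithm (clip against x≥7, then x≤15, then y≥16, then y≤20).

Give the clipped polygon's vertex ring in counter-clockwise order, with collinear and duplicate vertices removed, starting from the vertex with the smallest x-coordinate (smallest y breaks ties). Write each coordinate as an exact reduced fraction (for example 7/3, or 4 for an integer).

1. After x ≥ 7: [(7,2) (10,2) (14,5) (17,17) (16,19) (12,19) (7,166/9)]
2. After x ≤ 15: [(7,2) (10,2) (14,5) (15,9) (15,19) (12,19) (7,166/9)]
3. After y ≥ 16: [(7,16) (15,16) (15,19) (12,19) (7,166/9)]
4. After y ≤ 20: [(7,16) (15,16) (15,19) (12,19) (7,166/9)]
5. Canonical ring: [(7,16) (15,16) (15,19) (12,19) (7,166/9)]

Clipped polygon: [(7,16) (15,16) (15,19) (12,19) (7,166/9)]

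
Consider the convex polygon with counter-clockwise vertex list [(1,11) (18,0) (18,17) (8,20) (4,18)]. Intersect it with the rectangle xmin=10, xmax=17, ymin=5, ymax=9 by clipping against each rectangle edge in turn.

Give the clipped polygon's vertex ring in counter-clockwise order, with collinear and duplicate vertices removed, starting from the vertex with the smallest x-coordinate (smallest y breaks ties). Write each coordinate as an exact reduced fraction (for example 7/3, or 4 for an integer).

1. After x ≥ 10: [(10,88/17) (18,0) (18,17) (10,97/5)]
2. After x ≤ 17: [(10,88/17) (17,11/17) (17,173/10) (10,97/5)]
3. After y ≥ 5: [(10,88/17) (113/11,5) (17,5) (17,173/10) (10,97/5)]
4. After y ≤ 9: [(10,9) (10,88/17) (113/11,5) (17,5) (17,9)]
5. Canonical ring: [(10,88/17) (113/11,5) (17,5) (17,9) (10,9)]

Clipped polygon: [(10,88/17) (113/11,5) (17,5) (17,9) (10,9)]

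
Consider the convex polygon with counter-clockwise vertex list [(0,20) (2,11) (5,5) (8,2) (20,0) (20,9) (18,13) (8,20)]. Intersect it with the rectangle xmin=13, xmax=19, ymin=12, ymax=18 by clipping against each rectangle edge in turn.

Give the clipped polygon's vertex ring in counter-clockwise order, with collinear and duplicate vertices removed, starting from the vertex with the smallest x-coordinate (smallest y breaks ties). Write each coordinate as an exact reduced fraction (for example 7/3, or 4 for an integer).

Clipped polygon: [(13,12) (37/2,12) (18,13) (13,33/2)]

1. After x ≥ 13: [(13,7/6) (20,0) (20,9) (18,13) (13,33/2)]
2. After x ≤ 19: [(13,7/6) (19,1/6) (19,11) (18,13) (13,33/2)]
3. After y ≥ 12: [(13,12) (37/2,12) (18,13) (13,33/2)]
4. After y ≤ 18: [(13,12) (37/2,12) (18,13) (13,33/2)]
5. Canonical ring: [(13,12) (37/2,12) (18,13) (13,33/2)]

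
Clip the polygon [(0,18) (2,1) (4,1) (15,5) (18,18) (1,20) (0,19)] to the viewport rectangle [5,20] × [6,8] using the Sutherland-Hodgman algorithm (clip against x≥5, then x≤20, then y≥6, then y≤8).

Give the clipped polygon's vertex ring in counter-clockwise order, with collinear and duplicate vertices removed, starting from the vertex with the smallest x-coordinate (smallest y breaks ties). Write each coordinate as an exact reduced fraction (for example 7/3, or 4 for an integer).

Clipped polygon: [(5,6) (198/13,6) (204/13,8) (5,8)]

1. After x ≥ 5: [(5,15/11) (15,5) (18,18) (5,332/17)]
2. After x ≤ 20: [(5,15/11) (15,5) (18,18) (5,332/17)]
3. After y ≥ 6: [(5,6) (198/13,6) (18,18) (5,332/17)]
4. After y ≤ 8: [(5,8) (5,6) (198/13,6) (204/13,8)]
5. Canonical ring: [(5,6) (198/13,6) (204/13,8) (5,8)]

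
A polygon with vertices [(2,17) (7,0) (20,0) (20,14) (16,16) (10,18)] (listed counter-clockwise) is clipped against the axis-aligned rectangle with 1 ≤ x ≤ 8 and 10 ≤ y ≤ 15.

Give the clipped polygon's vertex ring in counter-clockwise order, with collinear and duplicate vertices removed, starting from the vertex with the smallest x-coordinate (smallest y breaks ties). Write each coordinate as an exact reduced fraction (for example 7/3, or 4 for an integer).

1. After x ≥ 1: [(2,17) (7,0) (20,0) (20,14) (16,16) (10,18)]
2. After x ≤ 8: [(8,71/4) (2,17) (7,0) (8,0)]
3. After y ≥ 10: [(8,10) (8,71/4) (2,17) (69/17,10)]
4. After y ≤ 15: [(8,10) (8,15) (44/17,15) (69/17,10)]
5. Canonical ring: [(44/17,15) (69/17,10) (8,10) (8,15)]

Clipped polygon: [(44/17,15) (69/17,10) (8,10) (8,15)]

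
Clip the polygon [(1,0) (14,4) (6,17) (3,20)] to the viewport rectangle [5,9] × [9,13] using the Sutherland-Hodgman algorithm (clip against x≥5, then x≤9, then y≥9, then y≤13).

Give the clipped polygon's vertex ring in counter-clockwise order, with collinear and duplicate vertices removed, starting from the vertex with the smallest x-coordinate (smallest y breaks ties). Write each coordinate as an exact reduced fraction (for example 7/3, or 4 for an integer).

Clipped polygon: [(5,9) (9,9) (9,97/8) (110/13,13) (5,13)]

1. After x ≥ 5: [(5,16/13) (14,4) (6,17) (5,18)]
2. After x ≤ 9: [(5,16/13) (9,32/13) (9,97/8) (6,17) (5,18)]
3. After y ≥ 9: [(5,9) (9,9) (9,97/8) (6,17) (5,18)]
4. After y ≤ 13: [(5,13) (5,9) (9,9) (9,97/8) (110/13,13)]
5. Canonical ring: [(5,9) (9,9) (9,97/8) (110/13,13) (5,13)]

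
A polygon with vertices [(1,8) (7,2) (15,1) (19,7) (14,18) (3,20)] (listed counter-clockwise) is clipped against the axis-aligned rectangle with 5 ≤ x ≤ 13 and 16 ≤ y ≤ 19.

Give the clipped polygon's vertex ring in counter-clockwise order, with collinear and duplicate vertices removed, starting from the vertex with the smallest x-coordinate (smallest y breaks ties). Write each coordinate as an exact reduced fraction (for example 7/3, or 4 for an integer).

1. After x ≥ 5: [(5,4) (7,2) (15,1) (19,7) (14,18) (5,216/11)]
2. After x ≤ 13: [(5,4) (7,2) (13,5/4) (13,200/11) (5,216/11)]
3. After y ≥ 16: [(5,16) (13,16) (13,200/11) (5,216/11)]
4. After y ≤ 19: [(5,19) (5,16) (13,16) (13,200/11) (17/2,19)]
5. Canonical ring: [(5,16) (13,16) (13,200/11) (17/2,19) (5,19)]

Clipped polygon: [(5,16) (13,16) (13,200/11) (17/2,19) (5,19)]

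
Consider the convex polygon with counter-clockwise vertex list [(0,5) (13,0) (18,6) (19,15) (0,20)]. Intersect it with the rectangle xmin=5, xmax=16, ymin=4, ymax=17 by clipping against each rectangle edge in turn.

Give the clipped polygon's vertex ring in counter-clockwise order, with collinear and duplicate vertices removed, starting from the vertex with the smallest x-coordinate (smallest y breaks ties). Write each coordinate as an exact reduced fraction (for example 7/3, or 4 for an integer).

1. After x ≥ 5: [(5,40/13) (13,0) (18,6) (19,15) (5,355/19)]
2. After x ≤ 16: [(5,40/13) (13,0) (16,18/5) (16,300/19) (5,355/19)]
3. After y ≥ 4: [(5,4) (16,4) (16,300/19) (5,355/19)]
4. After y ≤ 17: [(5,17) (5,4) (16,4) (16,300/19) (57/5,17)]
5. Canonical ring: [(5,4) (16,4) (16,300/19) (57/5,17) (5,17)]

Clipped polygon: [(5,4) (16,4) (16,300/19) (57/5,17) (5,17)]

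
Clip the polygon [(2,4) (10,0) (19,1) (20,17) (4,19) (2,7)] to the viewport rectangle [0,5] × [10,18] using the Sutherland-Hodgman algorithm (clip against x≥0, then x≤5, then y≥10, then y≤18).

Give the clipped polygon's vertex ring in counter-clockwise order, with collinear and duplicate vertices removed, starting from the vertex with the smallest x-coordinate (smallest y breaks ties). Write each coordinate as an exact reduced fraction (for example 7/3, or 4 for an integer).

1. After x ≥ 0: [(2,4) (10,0) (19,1) (20,17) (4,19) (2,7)]
2. After x ≤ 5: [(2,4) (5,5/2) (5,151/8) (4,19) (2,7)]
3. After y ≥ 10: [(5,10) (5,151/8) (4,19) (5/2,10)]
4. After y ≤ 18: [(5,10) (5,18) (23/6,18) (5/2,10)]
5. Canonical ring: [(5/2,10) (5,10) (5,18) (23/6,18)]

Clipped polygon: [(5/2,10) (5,10) (5,18) (23/6,18)]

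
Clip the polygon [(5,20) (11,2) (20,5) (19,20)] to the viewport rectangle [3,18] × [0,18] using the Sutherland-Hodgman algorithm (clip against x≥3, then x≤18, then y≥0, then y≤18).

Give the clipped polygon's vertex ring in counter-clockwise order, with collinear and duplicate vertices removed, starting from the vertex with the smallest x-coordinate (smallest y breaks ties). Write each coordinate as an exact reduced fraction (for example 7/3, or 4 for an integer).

Clipped polygon: [(17/3,18) (11,2) (18,13/3) (18,18)]

1. After x ≥ 3: [(5,20) (11,2) (20,5) (19,20)]
2. After x ≤ 18: [(18,20) (5,20) (11,2) (18,13/3)]
3. After y ≥ 0: [(18,20) (5,20) (11,2) (18,13/3)]
4. After y ≤ 18: [(18,18) (17/3,18) (11,2) (18,13/3)]
5. Canonical ring: [(17/3,18) (11,2) (18,13/3) (18,18)]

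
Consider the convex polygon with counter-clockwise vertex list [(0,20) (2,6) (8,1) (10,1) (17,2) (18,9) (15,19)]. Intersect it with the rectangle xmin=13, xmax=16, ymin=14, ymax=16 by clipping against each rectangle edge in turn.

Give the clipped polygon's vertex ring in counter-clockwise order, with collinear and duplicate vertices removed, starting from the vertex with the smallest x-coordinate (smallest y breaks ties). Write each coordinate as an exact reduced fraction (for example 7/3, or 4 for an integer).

1. After x ≥ 13: [(13,287/15) (13,10/7) (17,2) (18,9) (15,19)]
2. After x ≤ 16: [(13,287/15) (13,10/7) (16,13/7) (16,47/3) (15,19)]
3. After y ≥ 14: [(13,287/15) (13,14) (16,14) (16,47/3) (15,19)]
4. After y ≤ 16: [(13,16) (13,14) (16,14) (16,47/3) (159/10,16)]
5. Canonical ring: [(13,14) (16,14) (16,47/3) (159/10,16) (13,16)]

Clipped polygon: [(13,14) (16,14) (16,47/3) (159/10,16) (13,16)]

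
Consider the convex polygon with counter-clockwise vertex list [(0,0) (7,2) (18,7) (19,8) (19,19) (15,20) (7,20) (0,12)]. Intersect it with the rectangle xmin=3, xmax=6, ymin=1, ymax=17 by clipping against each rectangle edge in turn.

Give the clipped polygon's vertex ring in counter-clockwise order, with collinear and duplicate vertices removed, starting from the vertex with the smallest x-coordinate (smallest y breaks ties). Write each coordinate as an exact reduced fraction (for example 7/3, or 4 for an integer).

1. After x ≥ 3: [(3,6/7) (7,2) (18,7) (19,8) (19,19) (15,20) (7,20) (3,108/7)]
2. After x ≤ 6: [(3,6/7) (6,12/7) (6,132/7) (3,108/7)]
3. After y ≥ 1: [(3,1) (7/2,1) (6,12/7) (6,132/7) (3,108/7)]
4. After y ≤ 17: [(3,1) (7/2,1) (6,12/7) (6,17) (35/8,17) (3,108/7)]
5. Canonical ring: [(3,1) (7/2,1) (6,12/7) (6,17) (35/8,17) (3,108/7)]

Clipped polygon: [(3,1) (7/2,1) (6,12/7) (6,17) (35/8,17) (3,108/7)]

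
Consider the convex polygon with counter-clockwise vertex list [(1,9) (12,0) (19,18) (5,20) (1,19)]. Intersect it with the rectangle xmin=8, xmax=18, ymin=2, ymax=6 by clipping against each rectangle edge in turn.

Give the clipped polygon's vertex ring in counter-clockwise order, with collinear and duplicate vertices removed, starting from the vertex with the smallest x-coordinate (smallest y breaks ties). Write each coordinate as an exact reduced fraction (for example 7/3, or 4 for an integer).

Clipped polygon: [(8,36/11) (86/9,2) (115/9,2) (43/3,6) (8,6)]

1. After x ≥ 8: [(8,36/11) (12,0) (19,18) (8,137/7)]
2. After x ≤ 18: [(8,36/11) (12,0) (18,108/7) (18,127/7) (8,137/7)]
3. After y ≥ 2: [(8,36/11) (86/9,2) (115/9,2) (18,108/7) (18,127/7) (8,137/7)]
4. After y ≤ 6: [(8,6) (8,36/11) (86/9,2) (115/9,2) (43/3,6)]
5. Canonical ring: [(8,36/11) (86/9,2) (115/9,2) (43/3,6) (8,6)]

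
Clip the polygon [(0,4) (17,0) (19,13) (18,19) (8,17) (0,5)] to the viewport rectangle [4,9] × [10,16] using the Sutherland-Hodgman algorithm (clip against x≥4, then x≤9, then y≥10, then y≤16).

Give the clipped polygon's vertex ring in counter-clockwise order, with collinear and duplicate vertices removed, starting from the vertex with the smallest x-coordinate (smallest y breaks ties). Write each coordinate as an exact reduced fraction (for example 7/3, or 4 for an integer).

Clipped polygon: [(4,10) (9,10) (9,16) (22/3,16) (4,11)]

1. After x ≥ 4: [(4,52/17) (17,0) (19,13) (18,19) (8,17) (4,11)]
2. After x ≤ 9: [(4,52/17) (9,32/17) (9,86/5) (8,17) (4,11)]
3. After y ≥ 10: [(4,10) (9,10) (9,86/5) (8,17) (4,11)]
4. After y ≤ 16: [(4,10) (9,10) (9,16) (22/3,16) (4,11)]
5. Canonical ring: [(4,10) (9,10) (9,16) (22/3,16) (4,11)]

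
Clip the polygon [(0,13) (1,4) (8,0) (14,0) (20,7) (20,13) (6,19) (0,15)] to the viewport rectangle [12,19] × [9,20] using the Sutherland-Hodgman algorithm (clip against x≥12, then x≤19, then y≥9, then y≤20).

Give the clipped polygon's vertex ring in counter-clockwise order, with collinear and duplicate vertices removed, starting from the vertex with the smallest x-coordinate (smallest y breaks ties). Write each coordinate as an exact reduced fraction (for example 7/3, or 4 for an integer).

Clipped polygon: [(12,9) (19,9) (19,94/7) (12,115/7)]

1. After x ≥ 12: [(12,0) (14,0) (20,7) (20,13) (12,115/7)]
2. After x ≤ 19: [(12,0) (14,0) (19,35/6) (19,94/7) (12,115/7)]
3. After y ≥ 9: [(12,9) (19,9) (19,94/7) (12,115/7)]
4. After y ≤ 20: [(12,9) (19,9) (19,94/7) (12,115/7)]
5. Canonical ring: [(12,9) (19,9) (19,94/7) (12,115/7)]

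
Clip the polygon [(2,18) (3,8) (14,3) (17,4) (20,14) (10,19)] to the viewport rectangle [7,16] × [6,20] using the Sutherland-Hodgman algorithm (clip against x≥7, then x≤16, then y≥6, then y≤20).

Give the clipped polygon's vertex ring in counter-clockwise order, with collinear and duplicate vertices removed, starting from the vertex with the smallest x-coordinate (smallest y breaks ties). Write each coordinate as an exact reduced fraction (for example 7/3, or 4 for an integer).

Clipped polygon: [(7,68/11) (37/5,6) (16,6) (16,16) (10,19) (7,149/8)]

1. After x ≥ 7: [(7,149/8) (7,68/11) (14,3) (17,4) (20,14) (10,19)]
2. After x ≤ 16: [(7,149/8) (7,68/11) (14,3) (16,11/3) (16,16) (10,19)]
3. After y ≥ 6: [(7,149/8) (7,68/11) (37/5,6) (16,6) (16,16) (10,19)]
4. After y ≤ 20: [(7,149/8) (7,68/11) (37/5,6) (16,6) (16,16) (10,19)]
5. Canonical ring: [(7,68/11) (37/5,6) (16,6) (16,16) (10,19) (7,149/8)]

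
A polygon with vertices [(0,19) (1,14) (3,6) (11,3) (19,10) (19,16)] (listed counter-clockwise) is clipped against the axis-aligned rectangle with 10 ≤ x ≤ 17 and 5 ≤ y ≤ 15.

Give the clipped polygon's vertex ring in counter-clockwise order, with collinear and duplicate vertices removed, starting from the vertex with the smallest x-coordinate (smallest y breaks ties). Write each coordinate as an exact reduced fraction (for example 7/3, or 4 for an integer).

Clipped polygon: [(10,5) (93/7,5) (17,33/4) (17,15) (10,15)]

1. After x ≥ 10: [(10,331/19) (10,27/8) (11,3) (19,10) (19,16)]
2. After x ≤ 17: [(17,310/19) (10,331/19) (10,27/8) (11,3) (17,33/4)]
3. After y ≥ 5: [(17,310/19) (10,331/19) (10,5) (93/7,5) (17,33/4)]
4. After y ≤ 15: [(17,15) (10,15) (10,5) (93/7,5) (17,33/4)]
5. Canonical ring: [(10,5) (93/7,5) (17,33/4) (17,15) (10,15)]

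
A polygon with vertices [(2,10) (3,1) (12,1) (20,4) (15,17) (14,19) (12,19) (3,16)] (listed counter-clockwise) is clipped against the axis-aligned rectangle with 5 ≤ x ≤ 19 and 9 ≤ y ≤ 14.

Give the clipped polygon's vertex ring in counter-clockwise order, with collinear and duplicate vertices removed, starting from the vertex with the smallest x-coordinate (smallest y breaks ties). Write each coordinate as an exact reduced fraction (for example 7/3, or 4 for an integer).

Clipped polygon: [(5,9) (235/13,9) (210/13,14) (5,14)]

1. After x ≥ 5: [(5,1) (12,1) (20,4) (15,17) (14,19) (12,19) (5,50/3)]
2. After x ≤ 19: [(5,1) (12,1) (19,29/8) (19,33/5) (15,17) (14,19) (12,19) (5,50/3)]
3. After y ≥ 9: [(5,9) (235/13,9) (15,17) (14,19) (12,19) (5,50/3)]
4. After y ≤ 14: [(5,14) (5,9) (235/13,9) (210/13,14)]
5. Canonical ring: [(5,9) (235/13,9) (210/13,14) (5,14)]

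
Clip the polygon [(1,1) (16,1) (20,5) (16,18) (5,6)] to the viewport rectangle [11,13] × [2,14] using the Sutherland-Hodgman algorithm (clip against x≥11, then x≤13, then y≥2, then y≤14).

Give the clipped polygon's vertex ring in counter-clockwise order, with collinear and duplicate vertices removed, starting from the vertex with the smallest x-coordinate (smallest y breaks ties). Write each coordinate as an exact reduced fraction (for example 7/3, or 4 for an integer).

Clipped polygon: [(11,2) (13,2) (13,14) (37/3,14) (11,138/11)]

1. After x ≥ 11: [(11,1) (16,1) (20,5) (16,18) (11,138/11)]
2. After x ≤ 13: [(11,1) (13,1) (13,162/11) (11,138/11)]
3. After y ≥ 2: [(11,2) (13,2) (13,162/11) (11,138/11)]
4. After y ≤ 14: [(11,2) (13,2) (13,14) (37/3,14) (11,138/11)]
5. Canonical ring: [(11,2) (13,2) (13,14) (37/3,14) (11,138/11)]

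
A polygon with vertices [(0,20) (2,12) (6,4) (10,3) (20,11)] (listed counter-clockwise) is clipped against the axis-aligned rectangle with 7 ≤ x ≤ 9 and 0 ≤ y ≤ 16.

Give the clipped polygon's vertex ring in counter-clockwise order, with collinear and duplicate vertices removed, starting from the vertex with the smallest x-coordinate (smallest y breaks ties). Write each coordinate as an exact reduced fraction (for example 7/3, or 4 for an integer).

Clipped polygon: [(7,15/4) (9,13/4) (9,319/20) (80/9,16) (7,16)]

1. After x ≥ 7: [(7,337/20) (7,15/4) (10,3) (20,11)]
2. After x ≤ 9: [(9,319/20) (7,337/20) (7,15/4) (9,13/4)]
3. After y ≥ 0: [(9,319/20) (7,337/20) (7,15/4) (9,13/4)]
4. After y ≤ 16: [(9,319/20) (80/9,16) (7,16) (7,15/4) (9,13/4)]
5. Canonical ring: [(7,15/4) (9,13/4) (9,319/20) (80/9,16) (7,16)]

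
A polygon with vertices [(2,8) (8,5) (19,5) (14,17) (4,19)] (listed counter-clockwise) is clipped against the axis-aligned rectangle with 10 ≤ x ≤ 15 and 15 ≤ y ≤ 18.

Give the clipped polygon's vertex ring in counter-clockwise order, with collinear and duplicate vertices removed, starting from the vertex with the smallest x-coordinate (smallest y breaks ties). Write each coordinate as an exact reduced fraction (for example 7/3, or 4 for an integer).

1. After x ≥ 10: [(10,5) (19,5) (14,17) (10,89/5)]
2. After x ≤ 15: [(10,5) (15,5) (15,73/5) (14,17) (10,89/5)]
3. After y ≥ 15: [(10,15) (89/6,15) (14,17) (10,89/5)]
4. After y ≤ 18: [(10,15) (89/6,15) (14,17) (10,89/5)]
5. Canonical ring: [(10,15) (89/6,15) (14,17) (10,89/5)]

Clipped polygon: [(10,15) (89/6,15) (14,17) (10,89/5)]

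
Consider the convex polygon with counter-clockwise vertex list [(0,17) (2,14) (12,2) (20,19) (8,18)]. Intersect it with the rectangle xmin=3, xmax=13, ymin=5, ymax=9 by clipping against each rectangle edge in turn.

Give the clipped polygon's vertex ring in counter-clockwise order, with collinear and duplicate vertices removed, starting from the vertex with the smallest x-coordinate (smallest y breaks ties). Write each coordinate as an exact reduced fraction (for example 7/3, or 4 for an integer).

1. After x ≥ 3: [(3,139/8) (3,64/5) (12,2) (20,19) (8,18)]
2. After x ≤ 13: [(3,139/8) (3,64/5) (12,2) (13,33/8) (13,221/12) (8,18)]
3. After y ≥ 5: [(3,139/8) (3,64/5) (19/2,5) (13,5) (13,221/12) (8,18)]
4. After y ≤ 9: [(37/6,9) (19/2,5) (13,5) (13,9)]
5. Canonical ring: [(37/6,9) (19/2,5) (13,5) (13,9)]

Clipped polygon: [(37/6,9) (19/2,5) (13,5) (13,9)]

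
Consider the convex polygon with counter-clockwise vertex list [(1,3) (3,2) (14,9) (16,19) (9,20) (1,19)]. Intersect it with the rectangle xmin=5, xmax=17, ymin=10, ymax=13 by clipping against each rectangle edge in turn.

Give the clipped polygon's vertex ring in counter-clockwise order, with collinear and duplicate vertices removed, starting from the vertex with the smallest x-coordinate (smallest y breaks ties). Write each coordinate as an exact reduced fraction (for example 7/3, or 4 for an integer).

Clipped polygon: [(5,10) (71/5,10) (74/5,13) (5,13)]

1. After x ≥ 5: [(5,36/11) (14,9) (16,19) (9,20) (5,39/2)]
2. After x ≤ 17: [(5,36/11) (14,9) (16,19) (9,20) (5,39/2)]
3. After y ≥ 10: [(5,10) (71/5,10) (16,19) (9,20) (5,39/2)]
4. After y ≤ 13: [(5,13) (5,10) (71/5,10) (74/5,13)]
5. Canonical ring: [(5,10) (71/5,10) (74/5,13) (5,13)]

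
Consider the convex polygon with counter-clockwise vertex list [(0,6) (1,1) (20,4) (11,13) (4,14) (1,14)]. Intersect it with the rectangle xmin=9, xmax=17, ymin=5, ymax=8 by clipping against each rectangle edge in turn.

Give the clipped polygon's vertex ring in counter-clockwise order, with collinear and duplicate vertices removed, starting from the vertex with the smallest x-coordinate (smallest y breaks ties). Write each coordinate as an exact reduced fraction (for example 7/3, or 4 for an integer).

Clipped polygon: [(9,5) (17,5) (17,7) (16,8) (9,8)]

1. After x ≥ 9: [(9,43/19) (20,4) (11,13) (9,93/7)]
2. After x ≤ 17: [(9,43/19) (17,67/19) (17,7) (11,13) (9,93/7)]
3. After y ≥ 5: [(9,5) (17,5) (17,7) (11,13) (9,93/7)]
4. After y ≤ 8: [(9,8) (9,5) (17,5) (17,7) (16,8)]
5. Canonical ring: [(9,5) (17,5) (17,7) (16,8) (9,8)]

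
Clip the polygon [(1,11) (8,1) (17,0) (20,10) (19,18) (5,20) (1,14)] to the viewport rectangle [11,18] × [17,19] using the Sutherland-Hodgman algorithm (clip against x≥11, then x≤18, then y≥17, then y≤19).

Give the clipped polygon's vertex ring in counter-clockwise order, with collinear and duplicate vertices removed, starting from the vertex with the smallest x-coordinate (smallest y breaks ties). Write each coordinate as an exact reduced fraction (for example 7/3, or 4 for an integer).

1. After x ≥ 11: [(11,2/3) (17,0) (20,10) (19,18) (11,134/7)]
2. After x ≤ 18: [(11,2/3) (17,0) (18,10/3) (18,127/7) (11,134/7)]
3. After y ≥ 17: [(11,17) (18,17) (18,127/7) (11,134/7)]
4. After y ≤ 19: [(11,19) (11,17) (18,17) (18,127/7) (12,19)]
5. Canonical ring: [(11,17) (18,17) (18,127/7) (12,19) (11,19)]

Clipped polygon: [(11,17) (18,17) (18,127/7) (12,19) (11,19)]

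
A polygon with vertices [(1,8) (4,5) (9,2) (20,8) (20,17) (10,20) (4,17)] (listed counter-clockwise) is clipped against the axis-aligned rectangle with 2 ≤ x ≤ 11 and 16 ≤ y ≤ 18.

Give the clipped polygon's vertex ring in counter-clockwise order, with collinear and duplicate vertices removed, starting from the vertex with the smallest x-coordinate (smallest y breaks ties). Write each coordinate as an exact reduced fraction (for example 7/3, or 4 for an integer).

1. After x ≥ 2: [(2,11) (2,7) (4,5) (9,2) (20,8) (20,17) (10,20) (4,17)]
2. After x ≤ 11: [(2,11) (2,7) (4,5) (9,2) (11,34/11) (11,197/10) (10,20) (4,17)]
3. After y ≥ 16: [(11/3,16) (11,16) (11,197/10) (10,20) (4,17)]
4. After y ≤ 18: [(11/3,16) (11,16) (11,18) (6,18) (4,17)]
5. Canonical ring: [(11/3,16) (11,16) (11,18) (6,18) (4,17)]

Clipped polygon: [(11/3,16) (11,16) (11,18) (6,18) (4,17)]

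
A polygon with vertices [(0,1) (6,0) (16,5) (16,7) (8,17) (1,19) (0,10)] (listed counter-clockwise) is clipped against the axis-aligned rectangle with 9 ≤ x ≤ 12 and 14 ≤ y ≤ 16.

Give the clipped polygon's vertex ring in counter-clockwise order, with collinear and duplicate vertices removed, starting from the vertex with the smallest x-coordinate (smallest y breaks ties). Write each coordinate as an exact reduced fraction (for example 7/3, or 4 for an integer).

1. After x ≥ 9: [(9,3/2) (16,5) (16,7) (9,63/4)]
2. After x ≤ 12: [(9,3/2) (12,3) (12,12) (9,63/4)]
3. After y ≥ 14: [(9,14) (52/5,14) (9,63/4)]
4. After y ≤ 16: [(9,14) (52/5,14) (9,63/4)]
5. Canonical ring: [(9,14) (52/5,14) (9,63/4)]

Clipped polygon: [(9,14) (52/5,14) (9,63/4)]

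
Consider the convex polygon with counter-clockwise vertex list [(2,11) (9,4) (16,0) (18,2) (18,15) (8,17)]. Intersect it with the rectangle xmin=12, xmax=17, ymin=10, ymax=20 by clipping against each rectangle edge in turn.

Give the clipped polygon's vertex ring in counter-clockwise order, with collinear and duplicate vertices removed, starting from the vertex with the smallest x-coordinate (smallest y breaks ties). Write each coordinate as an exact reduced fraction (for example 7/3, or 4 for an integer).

Clipped polygon: [(12,10) (17,10) (17,76/5) (12,81/5)]

1. After x ≥ 12: [(12,16/7) (16,0) (18,2) (18,15) (12,81/5)]
2. After x ≤ 17: [(12,16/7) (16,0) (17,1) (17,76/5) (12,81/5)]
3. After y ≥ 10: [(12,10) (17,10) (17,76/5) (12,81/5)]
4. After y ≤ 20: [(12,10) (17,10) (17,76/5) (12,81/5)]
5. Canonical ring: [(12,10) (17,10) (17,76/5) (12,81/5)]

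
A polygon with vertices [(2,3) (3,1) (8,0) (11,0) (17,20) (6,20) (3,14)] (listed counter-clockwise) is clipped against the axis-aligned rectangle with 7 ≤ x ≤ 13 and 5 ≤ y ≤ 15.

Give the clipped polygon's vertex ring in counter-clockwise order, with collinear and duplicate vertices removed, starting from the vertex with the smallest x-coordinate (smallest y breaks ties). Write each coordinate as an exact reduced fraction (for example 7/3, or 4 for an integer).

1. After x ≥ 7: [(7,1/5) (8,0) (11,0) (17,20) (7,20)]
2. After x ≤ 13: [(7,1/5) (8,0) (11,0) (13,20/3) (13,20) (7,20)]
3. After y ≥ 5: [(7,5) (25/2,5) (13,20/3) (13,20) (7,20)]
4. After y ≤ 15: [(7,15) (7,5) (25/2,5) (13,20/3) (13,15)]
5. Canonical ring: [(7,5) (25/2,5) (13,20/3) (13,15) (7,15)]

Clipped polygon: [(7,5) (25/2,5) (13,20/3) (13,15) (7,15)]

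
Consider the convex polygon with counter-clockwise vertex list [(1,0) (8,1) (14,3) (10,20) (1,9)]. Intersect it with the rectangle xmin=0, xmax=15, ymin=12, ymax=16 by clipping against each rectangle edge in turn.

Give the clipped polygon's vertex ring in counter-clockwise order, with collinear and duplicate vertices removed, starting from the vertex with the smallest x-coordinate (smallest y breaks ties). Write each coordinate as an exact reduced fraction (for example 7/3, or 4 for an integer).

Clipped polygon: [(38/11,12) (202/17,12) (186/17,16) (74/11,16)]

1. After x ≥ 0: [(1,0) (8,1) (14,3) (10,20) (1,9)]
2. After x ≤ 15: [(1,0) (8,1) (14,3) (10,20) (1,9)]
3. After y ≥ 12: [(202/17,12) (10,20) (38/11,12)]
4. After y ≤ 16: [(202/17,12) (186/17,16) (74/11,16) (38/11,12)]
5. Canonical ring: [(38/11,12) (202/17,12) (186/17,16) (74/11,16)]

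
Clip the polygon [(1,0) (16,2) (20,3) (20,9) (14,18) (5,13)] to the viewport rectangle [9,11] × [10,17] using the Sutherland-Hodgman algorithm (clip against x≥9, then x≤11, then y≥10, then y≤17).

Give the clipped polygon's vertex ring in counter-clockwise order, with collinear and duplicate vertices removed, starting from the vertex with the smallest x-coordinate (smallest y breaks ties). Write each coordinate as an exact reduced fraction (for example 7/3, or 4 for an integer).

1. After x ≥ 9: [(9,16/15) (16,2) (20,3) (20,9) (14,18) (9,137/9)]
2. After x ≤ 11: [(9,16/15) (11,4/3) (11,49/3) (9,137/9)]
3. After y ≥ 10: [(9,10) (11,10) (11,49/3) (9,137/9)]
4. After y ≤ 17: [(9,10) (11,10) (11,49/3) (9,137/9)]
5. Canonical ring: [(9,10) (11,10) (11,49/3) (9,137/9)]

Clipped polygon: [(9,10) (11,10) (11,49/3) (9,137/9)]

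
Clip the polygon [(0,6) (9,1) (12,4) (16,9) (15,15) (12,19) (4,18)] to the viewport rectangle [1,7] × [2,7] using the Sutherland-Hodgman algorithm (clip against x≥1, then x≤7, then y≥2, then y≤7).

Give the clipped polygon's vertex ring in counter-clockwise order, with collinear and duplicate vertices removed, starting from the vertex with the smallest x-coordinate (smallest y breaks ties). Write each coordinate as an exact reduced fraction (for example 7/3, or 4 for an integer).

1. After x ≥ 1: [(1,9) (1,49/9) (9,1) (12,4) (16,9) (15,15) (12,19) (4,18)]
2. After x ≤ 7: [(1,9) (1,49/9) (7,19/9) (7,147/8) (4,18)]
3. After y ≥ 2: [(1,9) (1,49/9) (7,19/9) (7,147/8) (4,18)]
4. After y ≤ 7: [(1,7) (1,49/9) (7,19/9) (7,7)]
5. Canonical ring: [(1,49/9) (7,19/9) (7,7) (1,7)]

Clipped polygon: [(1,49/9) (7,19/9) (7,7) (1,7)]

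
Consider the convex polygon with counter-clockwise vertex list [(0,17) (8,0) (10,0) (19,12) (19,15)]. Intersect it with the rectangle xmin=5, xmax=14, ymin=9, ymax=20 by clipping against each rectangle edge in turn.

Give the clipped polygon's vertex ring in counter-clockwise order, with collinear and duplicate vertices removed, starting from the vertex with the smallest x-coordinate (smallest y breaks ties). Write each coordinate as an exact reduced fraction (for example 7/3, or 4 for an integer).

1. After x ≥ 5: [(5,313/19) (5,51/8) (8,0) (10,0) (19,12) (19,15)]
2. After x ≤ 14: [(14,295/19) (5,313/19) (5,51/8) (8,0) (10,0) (14,16/3)]
3. After y ≥ 9: [(14,9) (14,295/19) (5,313/19) (5,9)]
4. After y ≤ 20: [(14,9) (14,295/19) (5,313/19) (5,9)]
5. Canonical ring: [(5,9) (14,9) (14,295/19) (5,313/19)]

Clipped polygon: [(5,9) (14,9) (14,295/19) (5,313/19)]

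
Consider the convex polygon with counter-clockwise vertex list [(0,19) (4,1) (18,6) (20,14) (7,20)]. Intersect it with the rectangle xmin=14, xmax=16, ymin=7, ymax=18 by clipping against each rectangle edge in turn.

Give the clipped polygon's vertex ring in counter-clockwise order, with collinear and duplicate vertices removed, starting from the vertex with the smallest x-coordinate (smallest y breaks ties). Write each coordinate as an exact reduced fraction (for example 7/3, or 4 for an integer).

Clipped polygon: [(14,7) (16,7) (16,206/13) (14,218/13)]

1. After x ≥ 14: [(14,32/7) (18,6) (20,14) (14,218/13)]
2. After x ≤ 16: [(14,32/7) (16,37/7) (16,206/13) (14,218/13)]
3. After y ≥ 7: [(14,7) (16,7) (16,206/13) (14,218/13)]
4. After y ≤ 18: [(14,7) (16,7) (16,206/13) (14,218/13)]
5. Canonical ring: [(14,7) (16,7) (16,206/13) (14,218/13)]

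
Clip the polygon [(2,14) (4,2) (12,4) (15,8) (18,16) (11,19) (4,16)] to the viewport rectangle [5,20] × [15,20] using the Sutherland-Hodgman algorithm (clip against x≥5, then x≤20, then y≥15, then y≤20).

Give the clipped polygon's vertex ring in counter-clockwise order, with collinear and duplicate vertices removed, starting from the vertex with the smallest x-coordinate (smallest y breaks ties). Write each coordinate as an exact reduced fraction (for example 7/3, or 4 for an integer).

Clipped polygon: [(5,15) (141/8,15) (18,16) (11,19) (5,115/7)]

1. After x ≥ 5: [(5,9/4) (12,4) (15,8) (18,16) (11,19) (5,115/7)]
2. After x ≤ 20: [(5,9/4) (12,4) (15,8) (18,16) (11,19) (5,115/7)]
3. After y ≥ 15: [(5,15) (141/8,15) (18,16) (11,19) (5,115/7)]
4. After y ≤ 20: [(5,15) (141/8,15) (18,16) (11,19) (5,115/7)]
5. Canonical ring: [(5,15) (141/8,15) (18,16) (11,19) (5,115/7)]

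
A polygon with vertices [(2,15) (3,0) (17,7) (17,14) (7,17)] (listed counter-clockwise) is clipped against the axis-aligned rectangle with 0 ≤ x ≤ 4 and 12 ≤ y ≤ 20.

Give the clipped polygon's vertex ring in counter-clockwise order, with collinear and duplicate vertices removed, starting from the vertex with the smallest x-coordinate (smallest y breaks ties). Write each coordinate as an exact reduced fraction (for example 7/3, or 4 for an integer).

1. After x ≥ 0: [(2,15) (3,0) (17,7) (17,14) (7,17)]
2. After x ≤ 4: [(4,79/5) (2,15) (3,0) (4,1/2)]
3. After y ≥ 12: [(4,12) (4,79/5) (2,15) (11/5,12)]
4. After y ≤ 20: [(4,12) (4,79/5) (2,15) (11/5,12)]
5. Canonical ring: [(2,15) (11/5,12) (4,12) (4,79/5)]

Clipped polygon: [(2,15) (11/5,12) (4,12) (4,79/5)]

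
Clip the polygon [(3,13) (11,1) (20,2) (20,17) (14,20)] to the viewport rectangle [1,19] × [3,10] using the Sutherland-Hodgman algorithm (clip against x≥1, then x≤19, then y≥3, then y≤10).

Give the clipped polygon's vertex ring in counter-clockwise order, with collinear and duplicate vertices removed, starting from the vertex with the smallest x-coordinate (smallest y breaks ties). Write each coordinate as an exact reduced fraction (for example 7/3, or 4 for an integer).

Clipped polygon: [(5,10) (29/3,3) (19,3) (19,10)]

1. After x ≥ 1: [(3,13) (11,1) (20,2) (20,17) (14,20)]
2. After x ≤ 19: [(3,13) (11,1) (19,17/9) (19,35/2) (14,20)]
3. After y ≥ 3: [(3,13) (29/3,3) (19,3) (19,35/2) (14,20)]
4. After y ≤ 10: [(5,10) (29/3,3) (19,3) (19,10)]
5. Canonical ring: [(5,10) (29/3,3) (19,3) (19,10)]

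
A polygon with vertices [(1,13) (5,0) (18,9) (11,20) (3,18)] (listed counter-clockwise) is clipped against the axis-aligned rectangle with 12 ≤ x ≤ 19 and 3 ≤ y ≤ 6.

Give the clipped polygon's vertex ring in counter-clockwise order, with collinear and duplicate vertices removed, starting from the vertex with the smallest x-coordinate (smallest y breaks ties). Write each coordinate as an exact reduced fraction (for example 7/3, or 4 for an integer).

Clipped polygon: [(12,63/13) (41/3,6) (12,6)]

1. After x ≥ 12: [(12,63/13) (18,9) (12,129/7)]
2. After x ≤ 19: [(12,63/13) (18,9) (12,129/7)]
3. After y ≥ 3: [(12,63/13) (18,9) (12,129/7)]
4. After y ≤ 6: [(12,6) (12,63/13) (41/3,6)]
5. Canonical ring: [(12,63/13) (41/3,6) (12,6)]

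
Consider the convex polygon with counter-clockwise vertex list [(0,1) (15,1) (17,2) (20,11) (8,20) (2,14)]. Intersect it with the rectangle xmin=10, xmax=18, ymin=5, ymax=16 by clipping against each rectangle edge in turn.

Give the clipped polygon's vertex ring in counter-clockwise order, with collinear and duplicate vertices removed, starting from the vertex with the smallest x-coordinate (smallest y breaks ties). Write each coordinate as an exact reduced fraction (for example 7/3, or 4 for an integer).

Clipped polygon: [(10,5) (18,5) (18,25/2) (40/3,16) (10,16)]

1. After x ≥ 10: [(10,1) (15,1) (17,2) (20,11) (10,37/2)]
2. After x ≤ 18: [(10,1) (15,1) (17,2) (18,5) (18,25/2) (10,37/2)]
3. After y ≥ 5: [(10,5) (18,5) (18,5) (18,25/2) (10,37/2)]
4. After y ≤ 16: [(10,16) (10,5) (18,5) (18,5) (18,25/2) (40/3,16)]
5. Canonical ring: [(10,5) (18,5) (18,25/2) (40/3,16) (10,16)]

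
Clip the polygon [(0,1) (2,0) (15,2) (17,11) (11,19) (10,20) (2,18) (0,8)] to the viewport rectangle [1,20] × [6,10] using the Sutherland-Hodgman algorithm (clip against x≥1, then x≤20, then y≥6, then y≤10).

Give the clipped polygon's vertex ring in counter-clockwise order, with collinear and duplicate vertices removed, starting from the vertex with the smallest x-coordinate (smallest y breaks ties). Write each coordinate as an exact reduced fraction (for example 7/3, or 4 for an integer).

Clipped polygon: [(1,6) (143/9,6) (151/9,10) (1,10)]

1. After x ≥ 1: [(1,1/2) (2,0) (15,2) (17,11) (11,19) (10,20) (2,18) (1,13)]
2. After x ≤ 20: [(1,1/2) (2,0) (15,2) (17,11) (11,19) (10,20) (2,18) (1,13)]
3. After y ≥ 6: [(1,6) (143/9,6) (17,11) (11,19) (10,20) (2,18) (1,13)]
4. After y ≤ 10: [(1,10) (1,6) (143/9,6) (151/9,10)]
5. Canonical ring: [(1,6) (143/9,6) (151/9,10) (1,10)]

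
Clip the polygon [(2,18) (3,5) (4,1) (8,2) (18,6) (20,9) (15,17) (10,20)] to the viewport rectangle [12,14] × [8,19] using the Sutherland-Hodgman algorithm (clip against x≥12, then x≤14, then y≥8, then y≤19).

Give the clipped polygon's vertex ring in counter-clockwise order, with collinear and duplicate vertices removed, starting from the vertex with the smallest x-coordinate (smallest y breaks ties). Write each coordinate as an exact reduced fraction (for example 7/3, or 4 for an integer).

1. After x ≥ 12: [(12,18/5) (18,6) (20,9) (15,17) (12,94/5)]
2. After x ≤ 14: [(12,18/5) (14,22/5) (14,88/5) (12,94/5)]
3. After y ≥ 8: [(12,8) (14,8) (14,88/5) (12,94/5)]
4. After y ≤ 19: [(12,8) (14,8) (14,88/5) (12,94/5)]
5. Canonical ring: [(12,8) (14,8) (14,88/5) (12,94/5)]

Clipped polygon: [(12,8) (14,8) (14,88/5) (12,94/5)]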